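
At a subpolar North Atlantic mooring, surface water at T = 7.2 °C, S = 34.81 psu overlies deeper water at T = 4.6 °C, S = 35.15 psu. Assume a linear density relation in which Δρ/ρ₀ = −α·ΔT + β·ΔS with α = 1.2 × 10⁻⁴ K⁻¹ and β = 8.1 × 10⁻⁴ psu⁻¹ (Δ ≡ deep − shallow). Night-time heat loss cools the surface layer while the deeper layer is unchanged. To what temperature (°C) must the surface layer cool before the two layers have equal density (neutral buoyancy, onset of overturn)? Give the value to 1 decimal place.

2.3 °C

Neutral buoyancy requires Δρ = 0, i.e. −α(T_deep − T_surf′) + β(S_deep − S_surf) = 0.
T_surf′ = T_deep − (β/α)·ΔS = 4.6 − (8.1 × 10⁻⁴/1.2 × 10⁻⁴)·(+0.34) = 2.305 °C.
Cooling required: 7.2 − (2.305) = 4.895 °C.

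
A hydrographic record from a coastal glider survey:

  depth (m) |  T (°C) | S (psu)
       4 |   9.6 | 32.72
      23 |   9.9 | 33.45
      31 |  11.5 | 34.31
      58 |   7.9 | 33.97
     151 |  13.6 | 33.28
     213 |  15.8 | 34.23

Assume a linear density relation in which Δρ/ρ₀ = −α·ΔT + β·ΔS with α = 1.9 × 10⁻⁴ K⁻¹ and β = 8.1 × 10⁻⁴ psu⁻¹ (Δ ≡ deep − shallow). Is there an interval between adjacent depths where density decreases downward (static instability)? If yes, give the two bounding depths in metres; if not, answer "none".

58–151 m

Evaluate Δρ/ρ₀ = −αΔT + βΔS across each adjacent pair:
  4–23 m: −αΔT+βΔS = −(1.9 × 10⁻⁴)(+0.3)+(8.1 × 10⁻⁴)(+0.73) = 5.3 × 10⁻⁴ → stable
  23–31 m: −αΔT+βΔS = −(1.9 × 10⁻⁴)(+1.6)+(8.1 × 10⁻⁴)(+0.86) = 3.9 × 10⁻⁴ → stable
  31–58 m: −αΔT+βΔS = −(1.9 × 10⁻⁴)(-3.6)+(8.1 × 10⁻⁴)(-0.34) = 4.1 × 10⁻⁴ → stable
  58–151 m: −αΔT+βΔS = −(1.9 × 10⁻⁴)(+5.7)+(8.1 × 10⁻⁴)(-0.69) = -1.6 × 10⁻³ → UNSTABLE
  151–213 m: −αΔT+βΔS = −(1.9 × 10⁻⁴)(+2.2)+(8.1 × 10⁻⁴)(+0.95) = 3.5 × 10⁻⁴ → stable
The 58–151 m interval has Δρ < 0: lighter water underlies denser water.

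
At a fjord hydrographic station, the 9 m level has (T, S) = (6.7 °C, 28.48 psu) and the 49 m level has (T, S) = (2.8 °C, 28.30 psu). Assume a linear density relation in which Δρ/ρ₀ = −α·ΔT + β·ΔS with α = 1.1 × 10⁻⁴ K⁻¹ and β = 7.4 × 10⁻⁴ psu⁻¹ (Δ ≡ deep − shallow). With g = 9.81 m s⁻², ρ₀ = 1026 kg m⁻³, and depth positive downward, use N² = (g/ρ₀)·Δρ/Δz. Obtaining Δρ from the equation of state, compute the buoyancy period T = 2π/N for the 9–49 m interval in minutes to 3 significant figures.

12.3 min

ΔT = -3.9 K, ΔS = -0.18 psu (deep − shallow).
Δρ/ρ₀ = −αΔT + βΔS = 4.29 × 10⁻⁴ − 1.332 × 10⁻⁴ = 2.958 × 10⁻⁴, so Δρ ≈ 0.3035 kg m⁻³.
N² = (g/ρ₀)·Δρ/Δz = g·(Δρ/ρ₀)/Δz = 9.81 × 2.958 × 10⁻⁴ / 40 = 7.2545 × 10⁻⁵ s⁻².
N = √(7.2545 × 10⁻⁵) = 8.5173 × 10⁻³ rad s⁻¹ → T = 2π/N = 737.70 s = 12.295 min ≈ 12.3 min.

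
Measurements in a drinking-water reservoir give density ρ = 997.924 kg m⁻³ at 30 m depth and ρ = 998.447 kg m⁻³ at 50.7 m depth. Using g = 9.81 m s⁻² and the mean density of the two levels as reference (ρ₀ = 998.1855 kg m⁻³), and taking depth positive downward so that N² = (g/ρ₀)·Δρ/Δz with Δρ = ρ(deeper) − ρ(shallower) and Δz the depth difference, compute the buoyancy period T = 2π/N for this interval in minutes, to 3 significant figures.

6.65 min

Δρ = 998.447 − 997.924 = 0.523 kg m⁻³ over Δz = 50.7 − 30 = 20.7 m.
N² = (9.81/998.1855) × (0.523/20.7) = 2.4831 × 10⁻⁴ s⁻².
N = √(2.4831 × 10⁻⁴) = 0.015758 rad s⁻¹, so T = 2π/N = 398.73 s = 6.6455 min ≈ 6.65 min.
N² > 0, so the interval is statically stable.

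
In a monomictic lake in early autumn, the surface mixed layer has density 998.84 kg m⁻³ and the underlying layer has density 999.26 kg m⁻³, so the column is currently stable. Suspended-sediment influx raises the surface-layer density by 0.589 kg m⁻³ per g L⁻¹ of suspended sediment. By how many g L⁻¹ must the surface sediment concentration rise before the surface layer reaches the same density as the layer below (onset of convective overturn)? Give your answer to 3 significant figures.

0.713 g L⁻¹

Density deficit of the surface layer: 999.26 − 998.84 = 0.42 kg m⁻³.
Required change = 0.42 / 0.589 = 0.713 g L⁻¹.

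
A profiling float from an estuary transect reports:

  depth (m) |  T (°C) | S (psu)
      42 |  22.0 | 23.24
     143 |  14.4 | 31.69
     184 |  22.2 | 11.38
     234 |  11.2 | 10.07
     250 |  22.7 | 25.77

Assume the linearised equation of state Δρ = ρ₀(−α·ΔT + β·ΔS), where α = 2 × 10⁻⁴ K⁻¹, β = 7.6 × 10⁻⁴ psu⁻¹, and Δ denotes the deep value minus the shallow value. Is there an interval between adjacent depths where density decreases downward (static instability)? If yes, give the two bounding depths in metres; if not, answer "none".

143–184 m

Evaluate Δρ/ρ₀ = −αΔT + βΔS across each adjacent pair:
  42–143 m: −αΔT+βΔS = −(2 × 10⁻⁴)(-7.6)+(7.6 × 10⁻⁴)(+8.45) = 7.9 × 10⁻³ → stable
  143–184 m: −αΔT+βΔS = −(2 × 10⁻⁴)(+7.8)+(7.6 × 10⁻⁴)(-20.31) = -0.017 → UNSTABLE
  184–234 m: −αΔT+βΔS = −(2 × 10⁻⁴)(-11.0)+(7.6 × 10⁻⁴)(-1.31) = 1.2 × 10⁻³ → stable
  234–250 m: −αΔT+βΔS = −(2 × 10⁻⁴)(+11.5)+(7.6 × 10⁻⁴)(+15.70) = 9.6 × 10⁻³ → stable
The 143–184 m interval has Δρ < 0: lighter water underlies denser water.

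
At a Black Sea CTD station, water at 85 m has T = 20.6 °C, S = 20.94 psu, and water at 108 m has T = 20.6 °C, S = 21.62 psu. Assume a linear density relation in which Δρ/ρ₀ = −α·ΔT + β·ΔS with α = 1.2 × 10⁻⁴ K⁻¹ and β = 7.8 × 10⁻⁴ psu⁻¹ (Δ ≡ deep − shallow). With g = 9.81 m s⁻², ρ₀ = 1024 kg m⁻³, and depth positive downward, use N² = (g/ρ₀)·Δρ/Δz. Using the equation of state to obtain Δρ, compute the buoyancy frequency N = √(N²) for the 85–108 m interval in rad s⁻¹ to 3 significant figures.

0.0150 rad s⁻¹

ΔT = +0.0 K, ΔS = +0.68 psu (deep − shallow).
Δρ/ρ₀ = −αΔT + βΔS = 0 + 5.304 × 10⁻⁴ = 5.304 × 10⁻⁴, so Δρ ≈ 0.5431 kg m⁻³.
N² = (g/ρ₀)·Δρ/Δz = g·(Δρ/ρ₀)/Δz = 9.81 × 5.304 × 10⁻⁴ / 23 = 2.2623 × 10⁻⁴ s⁻².
N = √(2.2623 × 10⁻⁴) = 0.015041 rad s⁻¹ ≈ 0.0150 rad s⁻¹.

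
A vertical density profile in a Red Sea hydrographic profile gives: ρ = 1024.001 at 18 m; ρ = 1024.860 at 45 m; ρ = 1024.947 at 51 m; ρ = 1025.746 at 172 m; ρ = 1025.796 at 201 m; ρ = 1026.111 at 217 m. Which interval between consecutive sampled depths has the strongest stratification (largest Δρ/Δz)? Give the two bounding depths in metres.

Compute the density gradient over each adjacent pair:
  18–45 m: Δρ/Δz = 0.859/27 = 0.032 kg m⁻⁴
  45–51 m: Δρ/Δz = 0.087/6 = 0.014 kg m⁻⁴
  51–172 m: Δρ/Δz = 0.799/121 = 6.6 × 10⁻³ kg m⁻⁴
  172–201 m: Δρ/Δz = 0.050/29 = 1.7 × 10⁻³ kg m⁻⁴
  201–217 m: Δρ/Δz = 0.315/16 = 0.020 kg m⁻⁴
The largest gradient is in the 18–45 m interval — the pycnocline.

18–45 m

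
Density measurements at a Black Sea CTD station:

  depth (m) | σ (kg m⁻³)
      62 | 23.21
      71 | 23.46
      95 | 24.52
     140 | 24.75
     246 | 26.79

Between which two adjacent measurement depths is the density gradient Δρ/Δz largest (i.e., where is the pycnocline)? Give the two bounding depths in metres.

Compute the density gradient over each adjacent pair:
  62–71 m: Δρ/Δz = 0.25/9 = 0.028 kg m⁻⁴
  71–95 m: Δρ/Δz = 1.06/24 = 0.044 kg m⁻⁴
  95–140 m: Δρ/Δz = 0.23/45 = 5.1 × 10⁻³ kg m⁻⁴
  140–246 m: Δρ/Δz = 2.04/106 = 0.019 kg m⁻⁴
The largest gradient is in the 71–95 m interval — the pycnocline.

71–95 m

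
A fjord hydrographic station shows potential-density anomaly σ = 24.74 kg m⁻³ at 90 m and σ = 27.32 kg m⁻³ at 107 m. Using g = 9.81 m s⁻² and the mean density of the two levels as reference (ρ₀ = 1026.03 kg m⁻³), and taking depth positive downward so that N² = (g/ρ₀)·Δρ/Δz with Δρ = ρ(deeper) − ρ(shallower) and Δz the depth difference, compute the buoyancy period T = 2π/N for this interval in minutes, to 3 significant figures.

2.75 min

Δρ = 1027.32 − 1024.74 = 2.58 kg m⁻³ over Δz = 107 − 90 = 17 m.
N² = (9.81/1026.03) × (2.58/17) = 1.4510 × 10⁻³ s⁻².
N = √(1.4510 × 10⁻³) = 0.038092 rad s⁻¹, so T = 2π/N = 164.95 s = 2.7492 min ≈ 2.75 min.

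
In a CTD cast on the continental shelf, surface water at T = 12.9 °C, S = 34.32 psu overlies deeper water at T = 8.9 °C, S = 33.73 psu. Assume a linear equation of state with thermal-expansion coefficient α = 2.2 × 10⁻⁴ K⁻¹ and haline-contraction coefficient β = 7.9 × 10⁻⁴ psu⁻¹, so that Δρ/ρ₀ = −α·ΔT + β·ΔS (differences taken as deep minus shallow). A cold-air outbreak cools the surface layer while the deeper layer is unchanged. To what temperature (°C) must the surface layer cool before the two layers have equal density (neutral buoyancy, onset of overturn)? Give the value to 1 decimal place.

11.0 °C

Neutral buoyancy requires Δρ = 0, i.e. −α(T_deep − T_surf′) + β(S_deep − S_surf) = 0.
T_surf′ = T_deep − (β/α)·ΔS = 8.9 − (7.9 × 10⁻⁴/2.2 × 10⁻⁴)·(-0.59) = 11.019 °C.
Cooling required: 12.9 − (11.019) = 1.881 °C.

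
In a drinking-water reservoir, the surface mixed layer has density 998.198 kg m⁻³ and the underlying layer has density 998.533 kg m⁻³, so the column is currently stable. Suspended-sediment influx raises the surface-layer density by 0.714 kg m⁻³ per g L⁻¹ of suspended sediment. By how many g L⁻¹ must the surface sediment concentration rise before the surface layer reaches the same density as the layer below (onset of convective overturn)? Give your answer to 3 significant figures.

Density deficit of the surface layer: 998.533 − 998.198 = 0.335 kg m⁻³.
Required change = 0.335 / 0.714 = 0.469 g L⁻¹.

0.469 g L⁻¹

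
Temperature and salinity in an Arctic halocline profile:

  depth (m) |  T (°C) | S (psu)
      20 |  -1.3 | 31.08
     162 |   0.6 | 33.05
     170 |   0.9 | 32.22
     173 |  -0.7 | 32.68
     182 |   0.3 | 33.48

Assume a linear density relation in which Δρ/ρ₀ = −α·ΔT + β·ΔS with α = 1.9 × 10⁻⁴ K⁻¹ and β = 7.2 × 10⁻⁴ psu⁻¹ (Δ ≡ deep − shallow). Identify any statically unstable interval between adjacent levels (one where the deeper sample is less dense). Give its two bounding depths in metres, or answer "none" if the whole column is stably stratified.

162–170 m

Evaluate Δρ/ρ₀ = −αΔT + βΔS across each adjacent pair:
  20–162 m: −αΔT+βΔS = −(1.9 × 10⁻⁴)(+1.9)+(7.2 × 10⁻⁴)(+1.97) = 1.1 × 10⁻³ → stable
  162–170 m: −αΔT+βΔS = −(1.9 × 10⁻⁴)(+0.3)+(7.2 × 10⁻⁴)(-0.83) = -6.5 × 10⁻⁴ → UNSTABLE
  170–173 m: −αΔT+βΔS = −(1.9 × 10⁻⁴)(-1.6)+(7.2 × 10⁻⁴)(+0.46) = 6.4 × 10⁻⁴ → stable
  173–182 m: −αΔT+βΔS = −(1.9 × 10⁻⁴)(+1.0)+(7.2 × 10⁻⁴)(+0.80) = 3.9 × 10⁻⁴ → stable
The 162–170 m interval has Δρ < 0: lighter water underlies denser water.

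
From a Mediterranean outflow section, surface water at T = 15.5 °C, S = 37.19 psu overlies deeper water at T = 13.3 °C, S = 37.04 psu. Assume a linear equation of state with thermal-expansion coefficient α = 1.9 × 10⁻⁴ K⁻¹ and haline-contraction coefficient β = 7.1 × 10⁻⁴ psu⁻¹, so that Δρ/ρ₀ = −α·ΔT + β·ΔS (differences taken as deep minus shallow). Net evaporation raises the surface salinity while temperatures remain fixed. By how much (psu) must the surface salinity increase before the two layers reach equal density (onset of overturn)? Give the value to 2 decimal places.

Neutral buoyancy requires −α(T_deep − T_surf) + β(S_deep − S_surf′) = 0.
S_surf′ = S_deep − (α/β)·ΔT = 37.04 − (1.9 × 10⁻⁴/7.1 × 10⁻⁴)·(-2.2) = 37.6287 psu.
Increase required: 37.6287 − 37.19 = 0.4387 psu.

0.44 psu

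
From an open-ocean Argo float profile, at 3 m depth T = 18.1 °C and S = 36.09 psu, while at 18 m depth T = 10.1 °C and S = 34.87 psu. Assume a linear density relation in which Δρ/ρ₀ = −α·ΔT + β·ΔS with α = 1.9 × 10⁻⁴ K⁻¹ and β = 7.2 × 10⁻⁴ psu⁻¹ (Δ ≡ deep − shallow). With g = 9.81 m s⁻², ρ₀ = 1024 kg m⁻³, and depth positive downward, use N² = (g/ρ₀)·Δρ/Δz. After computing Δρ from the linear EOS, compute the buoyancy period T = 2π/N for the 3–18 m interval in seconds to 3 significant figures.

307 s

ΔT = -8.0 K, ΔS = -1.22 psu (deep − shallow).
Δρ/ρ₀ = −αΔT + βΔS = 1.52 × 10⁻³ − 8.784 × 10⁻⁴ = 6.416 × 10⁻⁴, so Δρ ≈ 0.6570 kg m⁻³.
N² = (g/ρ₀)·Δρ/Δz = g·(Δρ/ρ₀)/Δz = 9.81 × 6.416 × 10⁻⁴ / 15 = 4.1961 × 10⁻⁴ s⁻².
N = √(4.1961 × 10⁻⁴) = 0.020484 rad s⁻¹ → T = 2π/N = 306.74 s ≈ 307 s.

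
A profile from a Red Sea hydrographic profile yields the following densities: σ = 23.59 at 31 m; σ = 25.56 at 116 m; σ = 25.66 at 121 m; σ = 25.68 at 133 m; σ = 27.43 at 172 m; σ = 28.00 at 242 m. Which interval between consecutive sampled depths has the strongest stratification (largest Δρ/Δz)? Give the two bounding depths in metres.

Compute the density gradient over each adjacent pair:
  31–116 m: Δρ/Δz = 1.97/85 = 0.023 kg m⁻⁴
  116–121 m: Δρ/Δz = 0.10/5 = 0.020 kg m⁻⁴
  121–133 m: Δρ/Δz = 0.02/12 = 1.7 × 10⁻³ kg m⁻⁴
  133–172 m: Δρ/Δz = 1.75/39 = 0.045 kg m⁻⁴
  172–242 m: Δρ/Δz = 0.57/70 = 8.1 × 10⁻³ kg m⁻⁴
The largest gradient is in the 133–172 m interval — the pycnocline.

133–172 m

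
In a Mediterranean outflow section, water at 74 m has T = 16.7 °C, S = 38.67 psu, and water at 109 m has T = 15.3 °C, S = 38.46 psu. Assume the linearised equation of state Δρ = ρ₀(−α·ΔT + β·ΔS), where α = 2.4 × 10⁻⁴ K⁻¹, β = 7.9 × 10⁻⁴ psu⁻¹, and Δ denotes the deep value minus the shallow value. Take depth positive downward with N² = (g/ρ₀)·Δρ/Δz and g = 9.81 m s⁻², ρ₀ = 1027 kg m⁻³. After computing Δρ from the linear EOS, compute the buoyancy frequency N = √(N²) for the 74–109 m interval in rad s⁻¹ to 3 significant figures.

ΔT = -1.4 K, ΔS = -0.21 psu (deep − shallow).
Δρ/ρ₀ = −αΔT + βΔS = 3.36 × 10⁻⁴ − 1.659 × 10⁻⁴ = 1.701 × 10⁻⁴, so Δρ ≈ 0.1747 kg m⁻³.
N² = (g/ρ₀)·Δρ/Δz = g·(Δρ/ρ₀)/Δz = 9.81 × 1.701 × 10⁻⁴ / 35 = 4.7677 × 10⁻⁵ s⁻².
N = √(4.7677 × 10⁻⁵) = 6.9049 × 10⁻³ rad s⁻¹ ≈ 6.90 × 10⁻³ rad s⁻¹.

6.90 × 10⁻³ rad s⁻¹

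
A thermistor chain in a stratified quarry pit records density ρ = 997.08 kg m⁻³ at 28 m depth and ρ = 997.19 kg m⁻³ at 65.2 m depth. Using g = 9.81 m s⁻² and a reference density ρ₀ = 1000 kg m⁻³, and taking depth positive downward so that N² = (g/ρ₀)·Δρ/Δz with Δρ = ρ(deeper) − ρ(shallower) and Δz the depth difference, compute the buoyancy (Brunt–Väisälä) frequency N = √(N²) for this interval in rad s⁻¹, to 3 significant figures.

5.39 × 10⁻³ rad s⁻¹

Δρ = 997.19 − 997.08 = 0.11 kg m⁻³ over Δz = 65.2 − 28 = 37.2 m.
N² = (9.81/1000) × (0.11/37.2) = 2.9008 × 10⁻⁵ s⁻².
N = √(2.9008 × 10⁻⁵) = 5.3859 × 10⁻³ rad s⁻¹ ≈ 5.39 × 10⁻³ rad s⁻¹.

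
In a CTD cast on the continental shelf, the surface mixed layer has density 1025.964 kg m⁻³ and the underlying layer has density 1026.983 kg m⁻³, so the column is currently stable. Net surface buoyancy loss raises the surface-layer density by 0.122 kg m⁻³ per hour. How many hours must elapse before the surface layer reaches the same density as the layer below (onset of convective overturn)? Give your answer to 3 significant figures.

8.35 hours

Density deficit of the surface layer: 1026.983 − 1025.964 = 1.019 kg m⁻³.
Required change = 1.019 / 0.122 = 8.35 hours.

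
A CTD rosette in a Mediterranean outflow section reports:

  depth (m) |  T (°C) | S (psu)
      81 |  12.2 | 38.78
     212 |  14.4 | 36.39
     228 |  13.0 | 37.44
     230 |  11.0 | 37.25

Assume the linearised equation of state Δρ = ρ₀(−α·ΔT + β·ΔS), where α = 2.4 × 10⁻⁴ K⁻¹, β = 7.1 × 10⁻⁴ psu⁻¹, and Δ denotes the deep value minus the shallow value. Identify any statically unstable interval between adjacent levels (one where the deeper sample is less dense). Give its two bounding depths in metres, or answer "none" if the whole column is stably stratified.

Evaluate Δρ/ρ₀ = −αΔT + βΔS across each adjacent pair:
  81–212 m: −αΔT+βΔS = −(2.4 × 10⁻⁴)(+2.2)+(7.1 × 10⁻⁴)(-2.39) = -2.2 × 10⁻³ → UNSTABLE
  212–228 m: −αΔT+βΔS = −(2.4 × 10⁻⁴)(-1.4)+(7.1 × 10⁻⁴)(+1.05) = 1.1 × 10⁻³ → stable
  228–230 m: −αΔT+βΔS = −(2.4 × 10⁻⁴)(-2.0)+(7.1 × 10⁻⁴)(-0.19) = 3.5 × 10⁻⁴ → stable
The 81–212 m interval has Δρ < 0: lighter water underlies denser water.

81–212 m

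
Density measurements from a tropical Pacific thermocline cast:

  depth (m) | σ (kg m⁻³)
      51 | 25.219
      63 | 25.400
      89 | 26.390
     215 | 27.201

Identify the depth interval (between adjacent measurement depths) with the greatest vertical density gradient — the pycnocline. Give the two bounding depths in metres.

Compute the density gradient over each adjacent pair:
  51–63 m: Δρ/Δz = 0.181/12 = 0.015 kg m⁻⁴
  63–89 m: Δρ/Δz = 0.990/26 = 0.038 kg m⁻⁴
  89–215 m: Δρ/Δz = 0.811/126 = 6.4 × 10⁻³ kg m⁻⁴
The largest gradient is in the 63–89 m interval — the pycnocline.

63–89 m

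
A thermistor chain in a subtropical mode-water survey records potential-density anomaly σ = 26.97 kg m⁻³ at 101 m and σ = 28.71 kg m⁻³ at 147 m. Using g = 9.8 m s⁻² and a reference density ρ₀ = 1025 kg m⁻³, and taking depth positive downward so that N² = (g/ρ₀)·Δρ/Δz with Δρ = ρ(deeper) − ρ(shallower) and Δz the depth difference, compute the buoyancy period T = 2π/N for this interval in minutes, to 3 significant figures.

5.51 min

Δρ = 1028.71 − 1026.97 = 1.74 kg m⁻³ over Δz = 147 − 101 = 46 m.
N² = (9.8/1025) × (1.74/46) = 3.6165 × 10⁻⁴ s⁻².
N = √(3.6165 × 10⁻⁴) = 0.019017 rad s⁻¹, so T = 2π/N = 330.40 s = 5.5067 min ≈ 5.51 min.
N² > 0, so the interval is statically stable.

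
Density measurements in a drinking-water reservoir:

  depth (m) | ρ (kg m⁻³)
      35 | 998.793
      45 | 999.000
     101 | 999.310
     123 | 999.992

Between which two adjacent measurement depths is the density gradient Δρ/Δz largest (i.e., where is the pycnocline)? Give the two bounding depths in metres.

Compute the density gradient over each adjacent pair:
  35–45 m: Δρ/Δz = 0.207/10 = 0.021 kg m⁻⁴
  45–101 m: Δρ/Δz = 0.310/56 = 5.5 × 10⁻³ kg m⁻⁴
  101–123 m: Δρ/Δz = 0.682/22 = 0.031 kg m⁻⁴
The largest gradient is in the 101–123 m interval — the pycnocline.

101–123 m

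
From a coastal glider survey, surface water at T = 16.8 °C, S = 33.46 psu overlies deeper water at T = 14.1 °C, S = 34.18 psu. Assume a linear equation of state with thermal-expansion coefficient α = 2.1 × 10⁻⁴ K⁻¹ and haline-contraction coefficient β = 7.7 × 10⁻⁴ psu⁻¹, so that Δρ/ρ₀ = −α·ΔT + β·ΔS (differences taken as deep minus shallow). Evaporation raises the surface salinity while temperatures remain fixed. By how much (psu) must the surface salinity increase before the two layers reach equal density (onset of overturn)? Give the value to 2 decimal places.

Neutral buoyancy requires −α(T_deep − T_surf) + β(S_deep − S_surf′) = 0.
S_surf′ = S_deep − (α/β)·ΔT = 34.18 − (2.1 × 10⁻⁴/7.7 × 10⁻⁴)·(-2.7) = 34.9164 psu.
Increase required: 34.9164 − 33.46 = 1.4564 psu.

1.46 psu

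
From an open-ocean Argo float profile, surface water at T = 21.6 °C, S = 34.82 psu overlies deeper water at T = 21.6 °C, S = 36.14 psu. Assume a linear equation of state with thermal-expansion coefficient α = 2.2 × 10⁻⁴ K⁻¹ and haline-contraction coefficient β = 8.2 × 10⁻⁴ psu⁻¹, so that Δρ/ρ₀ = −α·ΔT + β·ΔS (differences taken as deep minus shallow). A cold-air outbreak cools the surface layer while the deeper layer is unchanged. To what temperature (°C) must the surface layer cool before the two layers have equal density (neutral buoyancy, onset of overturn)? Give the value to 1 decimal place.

Neutral buoyancy requires Δρ = 0, i.e. −α(T_deep − T_surf′) + β(S_deep − S_surf) = 0.
T_surf′ = T_deep − (β/α)·ΔS = 21.6 − (8.2 × 10⁻⁴/2.2 × 10⁻⁴)·(+1.32) = 16.680 °C.
Cooling required: 21.6 − (16.680) = 4.920 °C.

16.7 °C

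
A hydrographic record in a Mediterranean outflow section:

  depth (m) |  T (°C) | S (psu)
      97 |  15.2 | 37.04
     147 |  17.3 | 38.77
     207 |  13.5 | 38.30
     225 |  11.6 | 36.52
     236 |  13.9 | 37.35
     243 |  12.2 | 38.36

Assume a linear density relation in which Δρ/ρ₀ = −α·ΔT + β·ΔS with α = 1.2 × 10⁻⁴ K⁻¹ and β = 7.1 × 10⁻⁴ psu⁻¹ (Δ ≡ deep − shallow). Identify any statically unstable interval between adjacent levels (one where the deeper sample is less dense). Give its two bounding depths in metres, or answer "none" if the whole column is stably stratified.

207–225 m

Evaluate Δρ/ρ₀ = −αΔT + βΔS across each adjacent pair:
  97–147 m: −αΔT+βΔS = −(1.2 × 10⁻⁴)(+2.1)+(7.1 × 10⁻⁴)(+1.73) = 9.8 × 10⁻⁴ → stable
  147–207 m: −αΔT+βΔS = −(1.2 × 10⁻⁴)(-3.8)+(7.1 × 10⁻⁴)(-0.47) = 1.2 × 10⁻⁴ → stable
  207–225 m: −αΔT+βΔS = −(1.2 × 10⁻⁴)(-1.9)+(7.1 × 10⁻⁴)(-1.78) = -1.0 × 10⁻³ → UNSTABLE
  225–236 m: −αΔT+βΔS = −(1.2 × 10⁻⁴)(+2.3)+(7.1 × 10⁻⁴)(+0.83) = 3.1 × 10⁻⁴ → stable
  236–243 m: −αΔT+βΔS = −(1.2 × 10⁻⁴)(-1.7)+(7.1 × 10⁻⁴)(+1.01) = 9.2 × 10⁻⁴ → stable
The 207–225 m interval has Δρ < 0: lighter water underlies denser water.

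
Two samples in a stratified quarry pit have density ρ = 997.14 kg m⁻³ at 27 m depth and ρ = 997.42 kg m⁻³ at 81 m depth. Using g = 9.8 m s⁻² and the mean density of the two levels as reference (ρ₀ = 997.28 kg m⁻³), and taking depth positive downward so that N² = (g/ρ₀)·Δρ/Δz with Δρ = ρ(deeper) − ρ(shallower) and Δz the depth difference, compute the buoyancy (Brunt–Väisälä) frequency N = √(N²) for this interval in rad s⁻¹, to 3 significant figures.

Δρ = 997.42 − 997.14 = 0.28 kg m⁻³ over Δz = 81 − 27 = 54 m.
N² = (9.8/997.28) × (0.28/54) = 5.0953 × 10⁻⁵ s⁻².
N = √(5.0953 × 10⁻⁵) = 7.1381 × 10⁻³ rad s⁻¹ ≈ 7.14 × 10⁻³ rad s⁻¹.

7.14 × 10⁻³ rad s⁻¹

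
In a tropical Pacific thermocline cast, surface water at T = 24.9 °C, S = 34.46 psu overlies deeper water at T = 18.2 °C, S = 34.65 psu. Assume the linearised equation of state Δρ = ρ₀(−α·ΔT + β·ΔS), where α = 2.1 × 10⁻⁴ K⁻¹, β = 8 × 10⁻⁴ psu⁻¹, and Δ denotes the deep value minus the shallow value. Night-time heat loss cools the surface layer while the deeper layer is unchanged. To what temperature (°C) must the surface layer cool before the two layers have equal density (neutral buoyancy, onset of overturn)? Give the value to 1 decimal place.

Neutral buoyancy requires Δρ = 0, i.e. −α(T_deep − T_surf′) + β(S_deep − S_surf) = 0.
T_surf′ = T_deep − (β/α)·ΔS = 18.2 − (8 × 10⁻⁴/2.1 × 10⁻⁴)·(+0.19) = 17.476 °C.
Cooling required: 24.9 − (17.476) = 7.424 °C.

17.5 °C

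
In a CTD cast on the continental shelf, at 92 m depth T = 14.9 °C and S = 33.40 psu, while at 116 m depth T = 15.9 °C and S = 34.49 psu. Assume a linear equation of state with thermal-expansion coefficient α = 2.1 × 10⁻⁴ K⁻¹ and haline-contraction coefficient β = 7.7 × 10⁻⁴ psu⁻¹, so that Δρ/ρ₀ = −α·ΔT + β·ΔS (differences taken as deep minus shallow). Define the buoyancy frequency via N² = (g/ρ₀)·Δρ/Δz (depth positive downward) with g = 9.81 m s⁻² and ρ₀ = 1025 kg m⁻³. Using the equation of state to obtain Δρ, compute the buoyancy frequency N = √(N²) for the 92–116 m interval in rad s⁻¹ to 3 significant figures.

0.0160 rad s⁻¹

ΔT = +1.0 K, ΔS = +1.09 psu (deep − shallow).
Δρ/ρ₀ = −αΔT + βΔS = -2.10 × 10⁻⁴ + 8.393 × 10⁻⁴ = 6.293 × 10⁻⁴, so Δρ ≈ 0.6450 kg m⁻³.
N² = (g/ρ₀)·Δρ/Δz = g·(Δρ/ρ₀)/Δz = 9.81 × 6.293 × 10⁻⁴ / 24 = 2.5723 × 10⁻⁴ s⁻².
N = √(2.5723 × 10⁻⁴) = 0.016038 rad s⁻¹ ≈ 0.0160 rad s⁻¹.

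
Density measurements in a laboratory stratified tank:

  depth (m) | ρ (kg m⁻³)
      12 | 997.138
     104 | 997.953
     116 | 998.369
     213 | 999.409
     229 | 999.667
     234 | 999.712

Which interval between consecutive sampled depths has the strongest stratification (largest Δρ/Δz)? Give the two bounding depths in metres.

104–116 m

Compute the density gradient over each adjacent pair:
  12–104 m: Δρ/Δz = 0.815/92 = 8.9 × 10⁻³ kg m⁻⁴
  104–116 m: Δρ/Δz = 0.416/12 = 0.035 kg m⁻⁴
  116–213 m: Δρ/Δz = 1.040/97 = 0.011 kg m⁻⁴
  213–229 m: Δρ/Δz = 0.258/16 = 0.016 kg m⁻⁴
  229–234 m: Δρ/Δz = 0.045/5 = 9.0 × 10⁻³ kg m⁻⁴
The largest gradient is in the 104–116 m interval — the pycnocline.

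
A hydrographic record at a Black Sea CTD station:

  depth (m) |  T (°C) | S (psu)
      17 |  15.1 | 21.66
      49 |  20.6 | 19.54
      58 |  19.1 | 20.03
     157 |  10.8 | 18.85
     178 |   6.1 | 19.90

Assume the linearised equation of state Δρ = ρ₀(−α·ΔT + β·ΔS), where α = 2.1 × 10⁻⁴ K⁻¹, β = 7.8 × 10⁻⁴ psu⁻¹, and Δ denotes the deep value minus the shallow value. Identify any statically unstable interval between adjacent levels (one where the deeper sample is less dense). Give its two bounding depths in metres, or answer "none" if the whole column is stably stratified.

17–49 m

Evaluate Δρ/ρ₀ = −αΔT + βΔS across each adjacent pair:
  17–49 m: −αΔT+βΔS = −(2.1 × 10⁻⁴)(+5.5)+(7.8 × 10⁻⁴)(-2.12) = -2.8 × 10⁻³ → UNSTABLE
  49–58 m: −αΔT+βΔS = −(2.1 × 10⁻⁴)(-1.5)+(7.8 × 10⁻⁴)(+0.49) = 7.0 × 10⁻⁴ → stable
  58–157 m: −αΔT+βΔS = −(2.1 × 10⁻⁴)(-8.3)+(7.8 × 10⁻⁴)(-1.18) = 8.2 × 10⁻⁴ → stable
  157–178 m: −αΔT+βΔS = −(2.1 × 10⁻⁴)(-4.7)+(7.8 × 10⁻⁴)(+1.05) = 1.8 × 10⁻³ → stable
The 17–49 m interval has Δρ < 0: lighter water underlies denser water.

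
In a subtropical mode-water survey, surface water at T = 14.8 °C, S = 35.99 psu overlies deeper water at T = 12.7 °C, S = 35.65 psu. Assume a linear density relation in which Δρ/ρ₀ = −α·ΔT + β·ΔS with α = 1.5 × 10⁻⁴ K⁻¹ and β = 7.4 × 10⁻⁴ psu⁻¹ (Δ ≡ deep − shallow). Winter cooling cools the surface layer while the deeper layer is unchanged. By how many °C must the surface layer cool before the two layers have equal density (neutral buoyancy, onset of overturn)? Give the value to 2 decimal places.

Neutral buoyancy requires Δρ = 0, i.e. −α(T_deep − T_surf′) + β(S_deep − S_surf) = 0.
T_surf′ = T_deep − (β/α)·ΔS = 12.7 − (7.4 × 10⁻⁴/1.5 × 10⁻⁴)·(-0.34) = 14.3773 °C.
Cooling required: 14.8 − (14.3773) = 0.4227 °C.

0.42 °C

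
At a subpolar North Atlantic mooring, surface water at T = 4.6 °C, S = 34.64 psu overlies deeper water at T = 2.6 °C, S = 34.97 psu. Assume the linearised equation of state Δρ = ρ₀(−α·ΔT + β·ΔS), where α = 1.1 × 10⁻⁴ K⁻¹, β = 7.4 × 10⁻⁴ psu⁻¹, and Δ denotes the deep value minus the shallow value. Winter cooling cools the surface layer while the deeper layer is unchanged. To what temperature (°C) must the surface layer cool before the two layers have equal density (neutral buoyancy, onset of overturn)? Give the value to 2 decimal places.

0.38 °C

Neutral buoyancy requires Δρ = 0, i.e. −α(T_deep − T_surf′) + β(S_deep − S_surf) = 0.
T_surf′ = T_deep − (β/α)·ΔS = 2.6 − (7.4 × 10⁻⁴/1.1 × 10⁻⁴)·(+0.33) = 0.3800 °C.
Cooling required: 4.6 − (0.3800) = 4.2200 °C.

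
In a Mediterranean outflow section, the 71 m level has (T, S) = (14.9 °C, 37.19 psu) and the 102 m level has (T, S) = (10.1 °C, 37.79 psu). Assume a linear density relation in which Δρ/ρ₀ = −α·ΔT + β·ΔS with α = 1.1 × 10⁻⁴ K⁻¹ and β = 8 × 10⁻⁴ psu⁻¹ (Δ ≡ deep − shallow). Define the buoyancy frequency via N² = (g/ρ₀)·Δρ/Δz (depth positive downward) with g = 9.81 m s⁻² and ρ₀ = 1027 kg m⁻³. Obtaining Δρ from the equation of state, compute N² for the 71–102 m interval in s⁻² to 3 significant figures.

3.19 × 10⁻⁴ s⁻²

ΔT = -4.8 K, ΔS = +0.60 psu (deep − shallow).
Δρ/ρ₀ = −αΔT + βΔS = 5.28 × 10⁻⁴ + 4.80 × 10⁻⁴ = 1.008 × 10⁻³, so Δρ ≈ 1.035 kg m⁻³.
N² = (g/ρ₀)·Δρ/Δz = g·(Δρ/ρ₀)/Δz = 9.81 × 1.008 × 10⁻³ / 31 = 3.1898 × 10⁻⁴ s⁻² ≈ 3.19 × 10⁻⁴ s⁻².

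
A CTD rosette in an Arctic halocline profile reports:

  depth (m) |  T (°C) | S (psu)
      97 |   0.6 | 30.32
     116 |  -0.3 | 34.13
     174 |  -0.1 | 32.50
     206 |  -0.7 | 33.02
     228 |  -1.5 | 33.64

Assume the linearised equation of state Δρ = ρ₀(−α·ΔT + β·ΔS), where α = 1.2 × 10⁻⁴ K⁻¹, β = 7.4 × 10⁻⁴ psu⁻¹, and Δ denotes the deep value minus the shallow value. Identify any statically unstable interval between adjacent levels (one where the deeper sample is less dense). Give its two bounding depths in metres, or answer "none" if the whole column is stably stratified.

116–174 m

Evaluate Δρ/ρ₀ = −αΔT + βΔS across each adjacent pair:
  97–116 m: −αΔT+βΔS = −(1.2 × 10⁻⁴)(-0.9)+(7.4 × 10⁻⁴)(+3.81) = 2.9 × 10⁻³ → stable
  116–174 m: −αΔT+βΔS = −(1.2 × 10⁻⁴)(+0.2)+(7.4 × 10⁻⁴)(-1.63) = -1.2 × 10⁻³ → UNSTABLE
  174–206 m: −αΔT+βΔS = −(1.2 × 10⁻⁴)(-0.6)+(7.4 × 10⁻⁴)(+0.52) = 4.6 × 10⁻⁴ → stable
  206–228 m: −αΔT+βΔS = −(1.2 × 10⁻⁴)(-0.8)+(7.4 × 10⁻⁴)(+0.62) = 5.5 × 10⁻⁴ → stable
The 116–174 m interval has Δρ < 0: lighter water underlies denser water.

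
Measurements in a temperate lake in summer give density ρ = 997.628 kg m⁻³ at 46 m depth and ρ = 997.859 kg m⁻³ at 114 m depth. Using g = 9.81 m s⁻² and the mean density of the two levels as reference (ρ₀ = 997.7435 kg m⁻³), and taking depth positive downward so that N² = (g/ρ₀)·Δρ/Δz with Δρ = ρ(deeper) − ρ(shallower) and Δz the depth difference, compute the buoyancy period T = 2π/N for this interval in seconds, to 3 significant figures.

Δρ = 997.859 − 997.628 = 0.231 kg m⁻³ over Δz = 114 − 46 = 68 m.
N² = (9.81/997.7435) × (0.231/68) = 3.3401 × 10⁻⁵ s⁻².
N = √(3.3401 × 10⁻⁵) = 5.7794 × 10⁻³ rad s⁻¹, so T = 2π/N = 1.0872 × 10³ s ≈ 1.09 × 10³ s.

1.09 × 10³ s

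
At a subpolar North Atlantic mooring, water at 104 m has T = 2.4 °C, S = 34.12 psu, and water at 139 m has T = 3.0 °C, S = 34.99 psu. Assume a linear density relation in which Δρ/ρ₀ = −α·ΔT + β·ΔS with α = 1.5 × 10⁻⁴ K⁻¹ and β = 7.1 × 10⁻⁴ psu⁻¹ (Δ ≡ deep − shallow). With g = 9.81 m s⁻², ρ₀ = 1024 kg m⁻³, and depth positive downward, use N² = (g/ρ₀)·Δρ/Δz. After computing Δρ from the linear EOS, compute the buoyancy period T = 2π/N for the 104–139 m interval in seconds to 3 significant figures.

ΔT = +0.6 K, ΔS = +0.87 psu (deep − shallow).
Δρ/ρ₀ = −αΔT + βΔS = -9.00 × 10⁻⁵ + 6.177 × 10⁻⁴ = 5.277 × 10⁻⁴, so Δρ ≈ 0.5404 kg m⁻³.
N² = (g/ρ₀)·Δρ/Δz = g·(Δρ/ρ₀)/Δz = 9.81 × 5.277 × 10⁻⁴ / 35 = 1.4791 × 10⁻⁴ s⁻².
N = √(1.4791 × 10⁻⁴) = 0.012162 rad s⁻¹ → T = 2π/N = 516.62 s ≈ 517 s.

517 s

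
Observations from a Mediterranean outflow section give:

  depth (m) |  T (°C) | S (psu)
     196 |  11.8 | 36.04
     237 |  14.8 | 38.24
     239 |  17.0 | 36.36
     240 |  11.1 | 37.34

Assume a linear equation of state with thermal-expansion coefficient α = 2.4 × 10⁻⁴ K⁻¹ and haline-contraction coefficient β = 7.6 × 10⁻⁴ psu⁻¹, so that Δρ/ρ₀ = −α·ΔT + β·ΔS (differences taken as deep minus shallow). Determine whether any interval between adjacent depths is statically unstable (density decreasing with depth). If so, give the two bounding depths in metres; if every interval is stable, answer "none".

237–239 m

Evaluate Δρ/ρ₀ = −αΔT + βΔS across each adjacent pair:
  196–237 m: −αΔT+βΔS = −(2.4 × 10⁻⁴)(+3.0)+(7.6 × 10⁻⁴)(+2.20) = 9.5 × 10⁻⁴ → stable
  237–239 m: −αΔT+βΔS = −(2.4 × 10⁻⁴)(+2.2)+(7.6 × 10⁻⁴)(-1.88) = -2.0 × 10⁻³ → UNSTABLE
  239–240 m: −αΔT+βΔS = −(2.4 × 10⁻⁴)(-5.9)+(7.6 × 10⁻⁴)(+0.98) = 2.2 × 10⁻³ → stable
The 237–239 m interval has Δρ < 0: lighter water underlies denser water.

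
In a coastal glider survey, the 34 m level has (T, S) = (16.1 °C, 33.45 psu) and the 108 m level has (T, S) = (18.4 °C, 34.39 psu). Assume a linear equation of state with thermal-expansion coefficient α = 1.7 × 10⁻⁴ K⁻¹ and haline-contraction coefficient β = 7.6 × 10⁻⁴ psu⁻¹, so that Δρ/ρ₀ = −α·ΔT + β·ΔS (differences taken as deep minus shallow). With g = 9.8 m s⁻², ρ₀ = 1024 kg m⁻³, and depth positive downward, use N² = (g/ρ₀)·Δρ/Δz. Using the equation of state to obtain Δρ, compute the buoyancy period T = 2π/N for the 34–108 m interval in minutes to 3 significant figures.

ΔT = +2.3 K, ΔS = +0.94 psu (deep − shallow).
Δρ/ρ₀ = −αΔT + βΔS = -3.91 × 10⁻⁴ + 7.144 × 10⁻⁴ = 3.234 × 10⁻⁴, so Δρ ≈ 0.3312 kg m⁻³.
N² = (g/ρ₀)·Δρ/Δz = g·(Δρ/ρ₀)/Δz = 9.8 × 3.234 × 10⁻⁴ / 74 = 4.2829 × 10⁻⁵ s⁻².
N = √(4.2829 × 10⁻⁵) = 6.5444 × 10⁻³ rad s⁻¹ → T = 2π/N = 960.09 s = 16.002 min ≈ 16.0 min.

16.0 min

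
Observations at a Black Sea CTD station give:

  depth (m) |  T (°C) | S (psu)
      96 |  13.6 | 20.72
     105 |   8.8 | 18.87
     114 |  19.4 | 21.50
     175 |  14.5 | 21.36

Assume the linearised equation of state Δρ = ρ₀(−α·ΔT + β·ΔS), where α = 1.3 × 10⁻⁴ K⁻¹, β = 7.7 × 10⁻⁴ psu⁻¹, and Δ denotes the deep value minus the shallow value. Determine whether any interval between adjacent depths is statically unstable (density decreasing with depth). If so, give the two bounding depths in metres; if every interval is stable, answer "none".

Evaluate Δρ/ρ₀ = −αΔT + βΔS across each adjacent pair:
  96–105 m: −αΔT+βΔS = −(1.3 × 10⁻⁴)(-4.8)+(7.7 × 10⁻⁴)(-1.85) = -8.0 × 10⁻⁴ → UNSTABLE
  105–114 m: −αΔT+βΔS = −(1.3 × 10⁻⁴)(+10.6)+(7.7 × 10⁻⁴)(+2.63) = 6.5 × 10⁻⁴ → stable
  114–175 m: −αΔT+βΔS = −(1.3 × 10⁻⁴)(-4.9)+(7.7 × 10⁻⁴)(-0.14) = 5.3 × 10⁻⁴ → stable
The 96–105 m interval has Δρ < 0: lighter water underlies denser water.

96–105 m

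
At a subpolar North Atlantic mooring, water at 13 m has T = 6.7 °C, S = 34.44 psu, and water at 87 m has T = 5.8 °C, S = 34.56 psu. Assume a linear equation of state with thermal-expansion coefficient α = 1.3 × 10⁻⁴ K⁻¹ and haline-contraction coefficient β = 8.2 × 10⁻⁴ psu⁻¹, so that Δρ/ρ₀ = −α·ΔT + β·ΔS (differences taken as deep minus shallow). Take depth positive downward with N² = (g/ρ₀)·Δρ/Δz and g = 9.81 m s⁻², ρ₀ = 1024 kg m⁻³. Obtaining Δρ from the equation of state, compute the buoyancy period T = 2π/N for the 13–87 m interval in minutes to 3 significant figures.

19.6 min

ΔT = -0.9 K, ΔS = +0.12 psu (deep − shallow).
Δρ/ρ₀ = −αΔT + βΔS = 1.17 × 10⁻⁴ + 9.84 × 10⁻⁵ = 2.154 × 10⁻⁴, so Δρ ≈ 0.2206 kg m⁻³.
N² = (g/ρ₀)·Δρ/Δz = g·(Δρ/ρ₀)/Δz = 9.81 × 2.154 × 10⁻⁴ / 74 = 2.8555 × 10⁻⁵ s⁻².
N = √(2.8555 × 10⁻⁵) = 5.3437 × 10⁻³ rad s⁻¹ → T = 2π/N = 1.1758 × 10³ s = 19.597 min ≈ 19.6 min.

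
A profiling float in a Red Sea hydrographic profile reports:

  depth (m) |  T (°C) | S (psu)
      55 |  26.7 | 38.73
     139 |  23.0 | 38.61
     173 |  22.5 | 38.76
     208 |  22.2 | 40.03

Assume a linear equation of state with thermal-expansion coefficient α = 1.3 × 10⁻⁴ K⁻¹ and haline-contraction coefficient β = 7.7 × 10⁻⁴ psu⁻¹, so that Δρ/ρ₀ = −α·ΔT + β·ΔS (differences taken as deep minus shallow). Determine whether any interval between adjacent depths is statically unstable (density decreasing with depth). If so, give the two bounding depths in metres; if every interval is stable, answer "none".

none

Evaluate Δρ/ρ₀ = −αΔT + βΔS across each adjacent pair:
  55–139 m: −αΔT+βΔS = −(1.3 × 10⁻⁴)(-3.7)+(7.7 × 10⁻⁴)(-0.12) = 3.9 × 10⁻⁴ → stable
  139–173 m: −αΔT+βΔS = −(1.3 × 10⁻⁴)(-0.5)+(7.7 × 10⁻⁴)(+0.15) = 1.8 × 10⁻⁴ → stable
  173–208 m: −αΔT+βΔS = −(1.3 × 10⁻⁴)(-0.3)+(7.7 × 10⁻⁴)(+1.27) = 1.0 × 10⁻³ → stable
Every interval has Δρ > 0: the column is stably stratified throughout.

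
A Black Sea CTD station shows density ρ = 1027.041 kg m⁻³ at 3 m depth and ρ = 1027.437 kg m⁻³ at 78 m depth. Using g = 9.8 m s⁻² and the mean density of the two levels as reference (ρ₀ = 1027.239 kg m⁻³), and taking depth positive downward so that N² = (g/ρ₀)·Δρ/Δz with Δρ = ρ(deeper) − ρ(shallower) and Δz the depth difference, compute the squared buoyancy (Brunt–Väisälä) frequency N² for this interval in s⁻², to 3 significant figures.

5.04 × 10⁻⁵ s⁻²

Δρ = 1027.437 − 1027.041 = 0.396 kg m⁻³ over Δz = 78 − 3 = 75 m.
N² = (9.8/1027.239) × (0.396/75) = 5.0372 × 10⁻⁵ s⁻² ≈ 5.04 × 10⁻⁵ s⁻².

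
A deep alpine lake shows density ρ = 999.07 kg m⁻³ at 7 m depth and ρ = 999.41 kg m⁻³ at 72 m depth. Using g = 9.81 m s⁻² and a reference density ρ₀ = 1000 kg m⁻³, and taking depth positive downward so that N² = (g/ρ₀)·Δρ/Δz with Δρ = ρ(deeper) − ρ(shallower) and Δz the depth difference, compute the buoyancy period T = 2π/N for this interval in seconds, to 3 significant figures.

877 s

Δρ = 999.41 − 999.07 = 0.34 kg m⁻³ over Δz = 72 − 7 = 65 m.
N² = (9.81/1000) × (0.34/65) = 5.1314 × 10⁻⁵ s⁻².
N = √(5.1314 × 10⁻⁵) = 7.1634 × 10⁻³ rad s⁻¹, so T = 2π/N = 877.12 s ≈ 877 s.
N² > 0, so the interval is statically stable.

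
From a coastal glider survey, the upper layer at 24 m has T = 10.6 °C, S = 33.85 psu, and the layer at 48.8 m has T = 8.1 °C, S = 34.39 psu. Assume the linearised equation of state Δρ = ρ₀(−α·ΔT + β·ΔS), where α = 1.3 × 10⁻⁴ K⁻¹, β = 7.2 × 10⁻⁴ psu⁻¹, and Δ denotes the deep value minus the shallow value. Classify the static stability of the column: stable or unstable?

stable

ΔT = 8.1 − 10.6 = -2.5 K and ΔS = 34.39 − 33.85 = +0.54 psu (deep − shallow).
−αΔT = 3.25 × 10⁻⁴; βΔS = 3.888 × 10⁻⁴; sum Δρ/ρ₀ = 7.138 × 10⁻⁴.
Δρ/ρ₀ > 0, so Δρ > 0: deeper water is denser → statically stable.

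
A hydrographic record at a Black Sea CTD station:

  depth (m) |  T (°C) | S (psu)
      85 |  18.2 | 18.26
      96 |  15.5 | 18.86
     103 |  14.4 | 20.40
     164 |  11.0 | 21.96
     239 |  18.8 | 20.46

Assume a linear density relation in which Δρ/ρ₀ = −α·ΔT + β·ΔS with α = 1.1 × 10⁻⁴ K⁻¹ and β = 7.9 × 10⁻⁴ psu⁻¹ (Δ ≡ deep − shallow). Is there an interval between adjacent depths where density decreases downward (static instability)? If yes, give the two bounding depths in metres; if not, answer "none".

Evaluate Δρ/ρ₀ = −αΔT + βΔS across each adjacent pair:
  85–96 m: −αΔT+βΔS = −(1.1 × 10⁻⁴)(-2.7)+(7.9 × 10⁻⁴)(+0.60) = 7.7 × 10⁻⁴ → stable
  96–103 m: −αΔT+βΔS = −(1.1 × 10⁻⁴)(-1.1)+(7.9 × 10⁻⁴)(+1.54) = 1.3 × 10⁻³ → stable
  103–164 m: −αΔT+βΔS = −(1.1 × 10⁻⁴)(-3.4)+(7.9 × 10⁻⁴)(+1.56) = 1.6 × 10⁻³ → stable
  164–239 m: −αΔT+βΔS = −(1.1 × 10⁻⁴)(+7.8)+(7.9 × 10⁻⁴)(-1.50) = -2.0 × 10⁻³ → UNSTABLE
The 164–239 m interval has Δρ < 0: lighter water underlies denser water.

164–239 m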